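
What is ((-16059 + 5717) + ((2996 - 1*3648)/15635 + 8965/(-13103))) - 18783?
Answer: -5966853631556/204865405 ≈ -29126.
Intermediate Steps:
((-16059 + 5717) + ((2996 - 1*3648)/15635 + 8965/(-13103))) - 18783 = (-10342 + ((2996 - 3648)*(1/15635) + 8965*(-1/13103))) - 18783 = (-10342 + (-652*1/15635 - 8965/13103)) - 18783 = (-10342 + (-652/15635 - 8965/13103)) - 18783 = (-10342 - 148710931/204865405) - 18783 = -2118866729441/204865405 - 18783 = -5966853631556/204865405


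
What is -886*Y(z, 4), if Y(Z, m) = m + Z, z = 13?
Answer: -15062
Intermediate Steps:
Y(Z, m) = Z + m
-886*Y(z, 4) = -886*(13 + 4) = -886*17 = -15062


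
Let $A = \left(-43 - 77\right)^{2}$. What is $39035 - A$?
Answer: $24635$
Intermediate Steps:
$A = 14400$ ($A = \left(-120\right)^{2} = 14400$)
$39035 - A = 39035 - 14400 = 24635$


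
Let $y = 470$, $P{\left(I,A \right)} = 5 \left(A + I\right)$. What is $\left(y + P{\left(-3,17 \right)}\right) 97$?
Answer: $52380$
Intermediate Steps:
$P{\left(I,A \right)} = 5 A + 5 I$
$\left(y + P{\left(-3,17 \right)}\right) 97 = \left(470 + \left(5 \cdot 17 + 5 \left(-3\right)\right)\right) 97 = \left(470 + \left(85 - 15\right)\right) 97 = \left(470 + 70\right) 97 = 540 \cdot 97 = 52380$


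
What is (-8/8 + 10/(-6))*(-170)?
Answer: 1360/3 ≈ 453.33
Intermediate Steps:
(-8/8 + 10/(-6))*(-170) = (-8*⅛ + 10*(-⅙))*(-170) = (-1 - 5/3)*(-170) = -8/3*(-170) = 1360/3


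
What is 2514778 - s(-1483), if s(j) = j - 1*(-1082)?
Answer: 2515179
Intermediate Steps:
s(j) = 1082 + j (s(j) = j + 1082 = 1082 + j)
2514778 - s(-1483) = 2514778 - (1082 - 1483) = 2514778 - 1*(-401) = 2514778 + 401 = 2515179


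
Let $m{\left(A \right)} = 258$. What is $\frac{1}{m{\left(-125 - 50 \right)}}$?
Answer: $\frac{1}{258} \approx 0.003876$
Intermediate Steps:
$\frac{1}{m{\left(-125 - 50 \right)}} = \frac{1}{258}$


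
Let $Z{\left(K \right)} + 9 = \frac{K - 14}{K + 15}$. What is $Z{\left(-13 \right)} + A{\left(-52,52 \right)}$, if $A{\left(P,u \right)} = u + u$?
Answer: $\frac{163}{2} \approx 81.5$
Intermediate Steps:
$A{\left(P,u \right)} = 2 u$
$Z{\left(K \right)} = -9 + \frac{-14 + K}{15 + K}$ ($Z{\left(K \right)} = -9 + \frac{K - 14}{K + 15} = -9 + \frac{-14 + K}{15 + K}$)
$Z{\left(-13 \right)} + A{\left(-52,52 \right)} = \frac{-149 - -104}{15 - 13} + 2 \cdot 52 = \frac{-149 + 104}{2} + 104 = \frac{1}{2} \left(-45\right) + 104 = - \frac{45}{2} + 104 = \frac{163}{2}$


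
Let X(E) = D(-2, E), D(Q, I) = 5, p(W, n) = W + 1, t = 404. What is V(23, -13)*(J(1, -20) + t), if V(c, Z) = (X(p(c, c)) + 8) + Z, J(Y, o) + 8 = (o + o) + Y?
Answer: 0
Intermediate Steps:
p(W, n) = 1 + W
X(E) = 5
J(Y, o) = -8 + Y + 2*o (J(Y, o) = -8 + ((o + o) + Y) = -8 + (2*o + Y) = -8 + (Y + 2*o) = -8 + Y + 2*o)
V(c, Z) = 13 + Z (V(c, Z) = (5 + 8) + Z = 13 + Z)
V(23, -13)*(J(1, -20) + t) = (13 - 13)*((-8 + 1 + 2*(-20)) + 404) = 0*((-8 + 1 - 40) + 404) = 0*(-47 + 404) = 0*357 = 0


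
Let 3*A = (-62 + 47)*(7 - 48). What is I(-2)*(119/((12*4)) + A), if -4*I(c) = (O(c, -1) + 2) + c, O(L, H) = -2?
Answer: 9959/96 ≈ 103.74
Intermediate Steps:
A = 205 (A = ((-62 + 47)*(7 - 48))/3 = (-15*(-41))/3 = (1/3)*615 = 205)
I(c) = -c/4 (I(c) = -((-2 + 2) + c)/4 = -(0 + c)/4 = -c/4)
I(-2)*(119/((12*4)) + A) = (-1/4*(-2))*(119/((12*4)) + 205) = (119/48 + 205)/2 = (1/2)*(9959/48) = 9959/96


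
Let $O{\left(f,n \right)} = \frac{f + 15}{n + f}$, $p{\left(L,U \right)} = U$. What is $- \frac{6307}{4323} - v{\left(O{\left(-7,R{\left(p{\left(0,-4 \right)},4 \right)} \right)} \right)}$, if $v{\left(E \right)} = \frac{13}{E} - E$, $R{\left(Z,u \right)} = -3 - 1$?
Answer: $\frac{542581}{34584} \approx 15.689$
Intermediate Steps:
$R{\left(Z,u \right)} = -4$
$O{\left(f,n \right)} = \frac{15 + f}{f + n}$
$v{\left(E \right)} = - E + \frac{13}{E}$
$- \frac{6307}{4323} - v{\left(O{\left(-7,R{\left(p{\left(0,-4 \right)},4 \right)} \right)} \right)} = - \frac{6307}{4323} - \left(- \frac{15 - 7}{-7 - 4} + \frac{13}{\frac{1}{-7 - 4} \left(15 - 7\right)}\right) = \left(-6307\right) \frac{1}{4323} - \left(- \frac{8}{-11} + \frac{13}{\frac{1}{-11} \cdot 8}\right) = - \frac{6307}{4323} - \left(- \frac{\left(-1\right) 8}{11} + \frac{13}{\left(- \frac{1}{11}\right) 8}\right) = - \frac{6307}{4323} - \left(\left(-1\right) \left(- \frac{8}{11}\right) + \frac{13}{- \frac{8}{11}}\right) = - \frac{6307}{4323} - \left(\frac{8}{11} + 13 \left(- \frac{11}{8}\right)\right) = - \frac{6307}{4323} - \left(\frac{8}{11} - \frac{143}{8}\right) = - \frac{6307}{4323} - - \frac{1509}{88} = - \frac{6307}{4323} + \frac{1509}{88} = \frac{542581}{34584}$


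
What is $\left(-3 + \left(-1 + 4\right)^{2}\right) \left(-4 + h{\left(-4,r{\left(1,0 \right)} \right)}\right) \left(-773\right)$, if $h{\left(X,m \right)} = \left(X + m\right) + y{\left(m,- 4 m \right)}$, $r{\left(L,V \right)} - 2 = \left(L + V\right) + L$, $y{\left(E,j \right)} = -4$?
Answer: $37104$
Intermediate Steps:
$r{\left(L,V \right)} = 2 + V + 2 L$ ($r{\left(L,V \right)} = 2 + \left(\left(L + V\right) + L\right) = 2 + \left(V + 2 L\right) = 2 + V + 2 L$)
$h{\left(X,m \right)} = -4 + X + m$ ($h{\left(X,m \right)} = \left(X + m\right) - 4 = -4 + X + m$)
$\left(-3 + \left(-1 + 4\right)^{2}\right) \left(-4 + h{\left(-4,r{\left(1,0 \right)} \right)}\right) \left(-773\right) = \left(-3 + \left(-1 + 4\right)^{2}\right) \left(-4 - 4\right) \left(-773\right) = \left(-3 + 3^{2}\right) \left(-4 - 4\right) \left(-773\right) = \left(-3 + 9\right) \left(-4 - 4\right) \left(-773\right) = 6 \left(-4 - 4\right) \left(-773\right) = 6 \left(-8\right) \left(-773\right) = \left(-48\right) \left(-773\right) = 37104$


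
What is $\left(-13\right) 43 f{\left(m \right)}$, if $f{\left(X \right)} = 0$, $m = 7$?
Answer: $0$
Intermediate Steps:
$\left(-13\right) 43 f{\left(m \right)} = \left(-13\right) 43 \cdot 0 = \left(-559\right) 0 = 0$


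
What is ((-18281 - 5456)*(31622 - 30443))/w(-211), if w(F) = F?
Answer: 27985923/211 ≈ 1.3263e+5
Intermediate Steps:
((-18281 - 5456)*(31622 - 30443))/w(-211) = ((-18281 - 5456)*(31622 - 30443))/(-211) = -23737*1179*(-1/211) = -27985923*(-1/211) = 27985923/211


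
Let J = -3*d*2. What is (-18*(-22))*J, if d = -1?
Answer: 2376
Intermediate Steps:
J = 6 (J = -3*(-1)*2 = 3*2 = 6)
(-18*(-22))*J = -18*(-22)*6 = 396*6 = 2376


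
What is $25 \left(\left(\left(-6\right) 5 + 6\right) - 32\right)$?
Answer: $-1400$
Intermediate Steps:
$25 \left(\left(\left(-6\right) 5 + 6\right) - 32\right) = 25 \left(\left(-30 + 6\right) - 32\right) = 25 \left(-24 - 32\right) = 25 \left(-56\right) = -1400$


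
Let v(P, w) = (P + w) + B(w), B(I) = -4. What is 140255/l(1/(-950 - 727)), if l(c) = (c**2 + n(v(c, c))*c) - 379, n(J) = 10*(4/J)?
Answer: -264671389813545/715189325674 ≈ -370.07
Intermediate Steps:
v(P, w) = -4 + P + w (v(P, w) = (P + w) - 4 = -4 + P + w)
n(J) = 40/J
l(c) = -379 + c**2 + 40*c/(-4 + 2*c) (l(c) = (c**2 + (40/(-4 + c + c))*c) - 379 = (c**2 + (40/(-4 + 2*c))*c) - 379 = (c**2 + 40*c/(-4 + 2*c)) - 379 = -379 + c**2 + 40*c/(-4 + 2*c))
140255/l(1/(-950 - 727)) = 140255/(((20/(-950 - 727) + (-379 + (1/(-950 - 727))**2)*(-2 + 1/(-950 - 727)))/(-2 + 1/(-950 - 727)))) = 140255/(((20/(-1677) + (-379 + (1/(-1677))**2)*(-2 + 1/(-1677)))/(-2 + 1/(-1677)))) = 140255/(((20*(-1/1677) + (-379 + (-1/1677)**2)*(-2 - 1/1677))/(-2 - 1/1677))) = 140255/(((-20/1677 + (-379 + 1/2812329)*(-3355/1677))/(-3355/1677))) = 140255/((-1677*(-20/1677 - 1065872690/2812329*(-3355/1677))/3355)) = 140255/((-1677*(-20/1677 + 3576002874950/4716275733)/3355)) = 140255/((-1677/3355*3575946628370/4716275733)) = 140255/(-715189325674/1887072759) = 140255*(-1887072759/715189325674) = -264671389813545/715189325674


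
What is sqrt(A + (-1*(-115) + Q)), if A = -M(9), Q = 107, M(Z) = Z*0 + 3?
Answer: sqrt(219) ≈ 14.799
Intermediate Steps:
M(Z) = 3 (M(Z) = 0 + 3 = 3)
A = -3 (A = -1*3 = -3)
sqrt(A + (-1*(-115) + Q)) = sqrt(-3 + (-1*(-115) + 107)) = sqrt(-3 + (115 + 107)) = sqrt(-3 + 222) = sqrt(219)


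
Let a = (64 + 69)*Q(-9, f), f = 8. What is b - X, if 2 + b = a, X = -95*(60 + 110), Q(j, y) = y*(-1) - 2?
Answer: 14818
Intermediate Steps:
Q(j, y) = -2 - y (Q(j, y) = -y - 2 = -2 - y)
X = -16150 (X = -95*170 = -16150)
a = -1330 (a = (64 + 69)*(-2 - 1*8) = 133*(-2 - 8) = 133*(-10) = -1330)
b = -1332 (b = -2 - 1330 = -1332)
b - X = -1332 - 1*(-16150) = -1332 + 16150 = 14818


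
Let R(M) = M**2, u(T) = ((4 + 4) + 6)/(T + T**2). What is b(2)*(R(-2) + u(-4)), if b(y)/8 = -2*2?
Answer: -496/3 ≈ -165.33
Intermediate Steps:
b(y) = -32 (b(y) = 8*(-2*2) = 8*(-4) = -32)
u(T) = 14/(T + T**2) (u(T) = (8 + 6)/(T + T**2) = 14/(T + T**2))
b(2)*(R(-2) + u(-4)) = -32*((-2)**2 + 14/(-4*(1 - 4))) = -32*(4 + 14*(-1/4)/(-3)) = -32*(4 + 14*(-1/4)*(-1/3)) = -32*(4 + 7/6) = -32*31/6 = -496/3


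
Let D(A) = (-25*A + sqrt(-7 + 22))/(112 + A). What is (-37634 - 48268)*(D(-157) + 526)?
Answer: -113075666/3 + 28634*sqrt(15)/15 ≈ -3.7684e+7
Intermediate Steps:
D(A) = (sqrt(15) - 25*A)/(112 + A) (D(A) = (-25*A + sqrt(15))/(112 + A) = (sqrt(15) - 25*A)/(112 + A))
(-37634 - 48268)*(D(-157) + 526) = (-37634 - 48268)*((sqrt(15) - 25*(-157))/(112 - 157) + 526) = -85902*((sqrt(15) + 3925)/(-45) + 526) = -85902*(-(3925 + sqrt(15))/45 + 526) = -85902*((-785/9 - sqrt(15)/45) + 526) = -85902*(3949/9 - sqrt(15)/45) = -113075666/3 + 28634*sqrt(15)/15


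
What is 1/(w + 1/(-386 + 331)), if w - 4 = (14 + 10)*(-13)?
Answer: -55/16941 ≈ -0.0032466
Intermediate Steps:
w = -308 (w = 4 + (14 + 10)*(-13) = 4 + 24*(-13) = 4 - 312 = -308)
1/(w + 1/(-386 + 331)) = 1/(-308 + 1/(-386 + 331)) = 1/(-308 + 1/(-55)) = 1/(-308 - 1/55) = 1/(-16941/55) = -55/16941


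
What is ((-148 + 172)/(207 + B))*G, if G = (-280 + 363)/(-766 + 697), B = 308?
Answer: -664/11845 ≈ -0.056057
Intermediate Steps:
G = -83/69 (G = 83/(-69) = 83*(-1/69) = -83/69 ≈ -1.2029)
((-148 + 172)/(207 + B))*G = ((-148 + 172)/(207 + 308))*(-83/69) = (24/515)*(-83/69) = -664/11845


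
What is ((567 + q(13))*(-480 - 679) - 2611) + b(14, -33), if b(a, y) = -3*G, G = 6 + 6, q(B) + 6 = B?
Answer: -667913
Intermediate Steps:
q(B) = -6 + B
G = 12
b(a, y) = -36 (b(a, y) = -3*12 = -36)
((567 + q(13))*(-480 - 679) - 2611) + b(14, -33) = ((567 + (-6 + 13))*(-480 - 679) - 2611) - 36 = ((567 + 7)*(-1159) - 2611) - 36 = (574*(-1159) - 2611) - 36 = (-665266 - 2611) - 36 = -667877 - 36 = -667913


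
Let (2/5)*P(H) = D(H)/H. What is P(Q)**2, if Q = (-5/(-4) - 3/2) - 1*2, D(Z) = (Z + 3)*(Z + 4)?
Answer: 1225/576 ≈ 2.1267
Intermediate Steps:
D(Z) = (3 + Z)*(4 + Z)
Q = -9/4 (Q = (-5*(-1/4) - 3*1/2) - 2 = (5/4 - 3/2) - 2 = -1/4 - 2 = -9/4 ≈ -2.2500)
P(H) = 5*(12 + H**2 + 7*H)/(2*H) (P(H) = 5*((12 + H**2 + 7*H)/H)/2 = 5*(12 + H**2 + 7*H)/(2*H))
P(Q)**2 = (35/2 + 30/(-9/4) + (5/2)*(-9/4))**2 = (35/2 + 30*(-4/9) - 45/8)**2 = (35/2 - 40/3 - 45/8)**2 = (-35/24)**2 = 1225/576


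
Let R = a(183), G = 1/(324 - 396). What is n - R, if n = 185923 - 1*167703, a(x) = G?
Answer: 1311841/72 ≈ 18220.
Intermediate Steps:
G = -1/72 (G = 1/(-72) = -1/72 ≈ -0.013889)
a(x) = -1/72
n = 18220 (n = 185923 - 167703 = 18220)
R = -1/72 ≈ -0.013889
n - R = 18220 - 1*(-1/72) = 18220 + 1/72 = 1311841/72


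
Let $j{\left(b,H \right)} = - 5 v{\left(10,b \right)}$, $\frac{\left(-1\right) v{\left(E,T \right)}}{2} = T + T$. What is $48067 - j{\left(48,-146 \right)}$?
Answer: $47107$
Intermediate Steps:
$v{\left(E,T \right)} = - 4 T$ ($v{\left(E,T \right)} = - 2 \left(T + T\right) = - 2 \cdot 2 T = - 4 T$)
$j{\left(b,H \right)} = 20 b$ ($j{\left(b,H \right)} = - 5 \left(- 4 b\right) = 20 b$)
$48067 - j{\left(48,-146 \right)} = 48067 - 20 \cdot 48 = 48067 - 960 = 47107$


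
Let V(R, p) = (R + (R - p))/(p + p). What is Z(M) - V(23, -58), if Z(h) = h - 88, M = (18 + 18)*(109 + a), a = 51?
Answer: 164514/29 ≈ 5672.9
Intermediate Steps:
M = 5760 (M = (18 + 18)*(109 + 51) = 36*160 = 5760)
Z(h) = -88 + h
V(R, p) = (-p + 2*R)/(2*p) (V(R, p) = (-p + 2*R)/((2*p)) = (-p + 2*R)*(1/(2*p)) = (-p + 2*R)/(2*p))
Z(M) - V(23, -58) = (-88 + 5760) - (23 - 1/2*(-58))/(-58) = 5672 - (-1)*(23 + 29)/58 = 5672 - (-1)*52/58 = 5672 - 1*(-26/29) = 5672 + 26/29 = 164514/29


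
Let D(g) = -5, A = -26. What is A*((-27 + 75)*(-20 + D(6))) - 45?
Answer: 31155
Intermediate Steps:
A*((-27 + 75)*(-20 + D(6))) - 45 = -26*(-27 + 75)*(-20 - 5) - 45 = -1248*(-25) - 45 = -26*(-1200) - 45 = 31200 - 45 = 31155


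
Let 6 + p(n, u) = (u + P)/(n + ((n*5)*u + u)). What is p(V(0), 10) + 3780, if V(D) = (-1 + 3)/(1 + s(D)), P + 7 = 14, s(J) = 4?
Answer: 573733/152 ≈ 3774.6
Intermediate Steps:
P = 7 (P = -7 + 14 = 7)
V(D) = ⅖ (V(D) = (-1 + 3)/(1 + 4) = 2/5 = 2*(⅕) = ⅖)
p(n, u) = -6 + (7 + u)/(n + u + 5*n*u) (p(n, u) = -6 + (u + 7)/(n + ((n*5)*u + u)) = -6 + (7 + u)/(n + ((5*n)*u + u)) = -6 + (7 + u)/(n + (5*n*u + u)) = -6 + (7 + u)/(n + (u + 5*n*u)) = -6 + (7 + u)/(n + u + 5*n*u))
p(V(0), 10) + 3780 = (7 - 6*⅖ - 5*10 - 30*⅖*10)/(⅖ + 10 + 5*(⅖)*10) + 3780 = (7 - 12/5 - 50 - 120)/(⅖ + 10 + 20) + 3780 = -827/5/(152/5) + 3780 = (5/152)*(-827/5) + 3780 = -827/152 + 3780 = 573733/152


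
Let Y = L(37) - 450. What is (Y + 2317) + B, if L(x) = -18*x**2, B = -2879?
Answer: -25654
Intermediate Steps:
Y = -25092 (Y = -18*37**2 - 450 = -18*1369 - 450 = -24642 - 450 = -25092)
(Y + 2317) + B = (-25092 + 2317) - 2879 = -22775 - 2879 = -25654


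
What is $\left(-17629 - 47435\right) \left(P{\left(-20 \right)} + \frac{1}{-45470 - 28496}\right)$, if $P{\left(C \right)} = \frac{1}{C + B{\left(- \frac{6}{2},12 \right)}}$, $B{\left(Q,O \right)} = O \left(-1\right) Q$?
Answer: $- \frac{300717675}{73966} \approx -4065.6$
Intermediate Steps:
$B{\left(Q,O \right)} = - O Q$
$P{\left(C \right)} = \frac{1}{36 + C}$ ($P{\left(C \right)} = \frac{1}{C - 12 \left(- \frac{6}{2}\right)} = \frac{1}{C - 12 \left(\left(-6\right) \frac{1}{2}\right)} = \frac{1}{C - 12 \left(-3\right)} = \frac{1}{C + 36} = \frac{1}{36 + C}$)
$\left(-17629 - 47435\right) \left(P{\left(-20 \right)} + \frac{1}{-45470 - 28496}\right) = \left(-17629 - 47435\right) \left(\frac{1}{36 - 20} + \frac{1}{-45470 - 28496}\right) = - 65064 \left(\frac{1}{16} + \frac{1}{-73966}\right) = - 65064 \left(\frac{1}{16} - \frac{1}{73966}\right) = \left(-65064\right) \frac{36975}{591728} = - \frac{300717675}{73966}$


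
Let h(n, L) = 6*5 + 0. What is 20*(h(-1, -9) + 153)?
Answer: 3660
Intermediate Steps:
h(n, L) = 30 (h(n, L) = 30 + 0 = 30)
20*(h(-1, -9) + 153) = 20*(30 + 153) = 20*183 = 3660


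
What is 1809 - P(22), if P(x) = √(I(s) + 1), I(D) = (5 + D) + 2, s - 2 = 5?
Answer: 1809 - √15 ≈ 1805.1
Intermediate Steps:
s = 7 (s = 2 + 5 = 7)
I(D) = 7 + D
P(x) = √15 (P(x) = √((7 + 7) + 1) = √(14 + 1) = √15)
1809 - P(22) = 1809 - √15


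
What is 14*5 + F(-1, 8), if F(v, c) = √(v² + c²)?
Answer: 70 + √65 ≈ 78.062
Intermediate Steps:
F(v, c) = √(c² + v²)
14*5 + F(-1, 8) = 14*5 + √(8² + (-1)²) = 70 + √(64 + 1) = 70 + √65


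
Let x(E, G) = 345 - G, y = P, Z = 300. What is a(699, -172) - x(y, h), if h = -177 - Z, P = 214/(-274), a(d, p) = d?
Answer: -123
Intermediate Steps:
P = -107/137 (P = 214*(-1/274) = -107/137 ≈ -0.78102)
y = -107/137 ≈ -0.78102
h = -477 (h = -177 - 1*300 = -177 - 300 = -477)
a(699, -172) - x(y, h) = 699 - (345 - 1*(-477)) = 699 - (345 + 477) = 699 - 1*822 = 699 - 822 = -123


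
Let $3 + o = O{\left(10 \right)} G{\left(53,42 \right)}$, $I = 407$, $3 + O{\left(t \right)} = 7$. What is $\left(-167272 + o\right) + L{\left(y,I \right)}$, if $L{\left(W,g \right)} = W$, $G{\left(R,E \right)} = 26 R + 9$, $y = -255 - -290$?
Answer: $-161692$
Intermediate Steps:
$y = 35$ ($y = -255 + 290 = 35$)
$O{\left(t \right)} = 4$ ($O{\left(t \right)} = -3 + 7 = 4$)
$G{\left(R,E \right)} = 9 + 26 R$
$o = 5545$ ($o = -3 + 4 \left(9 + 26 \cdot 53\right) = -3 + 4 \left(9 + 1378\right) = -3 + 4 \cdot 1387 = -3 + 5548 = 5545$)
$\left(-167272 + o\right) + L{\left(y,I \right)} = \left(-167272 + 5545\right) + 35 = -161727 + 35 = -161692$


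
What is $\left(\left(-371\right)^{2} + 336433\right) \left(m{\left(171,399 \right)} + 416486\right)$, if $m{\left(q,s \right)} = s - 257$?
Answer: $197512502472$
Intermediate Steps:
$m{\left(q,s \right)} = -257 + s$
$\left(\left(-371\right)^{2} + 336433\right) \left(m{\left(171,399 \right)} + 416486\right) = \left(\left(-371\right)^{2} + 336433\right) \left(\left(-257 + 399\right) + 416486\right) = \left(137641 + 336433\right) \left(142 + 416486\right) = 474074 \cdot 416628 = 197512502472$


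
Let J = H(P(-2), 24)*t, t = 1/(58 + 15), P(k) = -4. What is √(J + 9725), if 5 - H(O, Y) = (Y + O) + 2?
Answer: 2*√12955821/73 ≈ 98.614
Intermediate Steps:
t = 1/73 ≈ 0.013699
H(O, Y) = 3 - O - Y (H(O, Y) = 5 - ((Y + O) + 2) = 5 - ((O + Y) + 2) = 5 - (2 + O + Y) = 5 + (-2 - O - Y) = 3 - O - Y)
J = -17/73 (J = (3 - 1*(-4) - 1*24)*(1/73) = (3 + 4 - 24)*(1/73) = -17*1/73 = -17/73 ≈ -0.23288)
√(J + 9725) = √(-17/73 + 9725) = √(709908/73) = 2*√12955821/73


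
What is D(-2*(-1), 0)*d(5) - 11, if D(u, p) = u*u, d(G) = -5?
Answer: -31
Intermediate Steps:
D(u, p) = u²
D(-2*(-1), 0)*d(5) - 11 = (-2*(-1))²*(-5) - 11 = 2²*(-5) - 11 = 4*(-5) - 11 = -20 - 11 = -31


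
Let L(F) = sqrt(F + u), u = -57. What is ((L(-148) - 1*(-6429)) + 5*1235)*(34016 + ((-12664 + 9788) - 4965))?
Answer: 329909700 + 26175*I*sqrt(205) ≈ 3.2991e+8 + 3.7477e+5*I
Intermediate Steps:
L(F) = sqrt(-57 + F) (L(F) = sqrt(F - 57) = sqrt(-57 + F))
((L(-148) - 1*(-6429)) + 5*1235)*(34016 + ((-12664 + 9788) - 4965)) = ((sqrt(-57 - 148) - 1*(-6429)) + 5*1235)*(34016 + ((-12664 + 9788) - 4965)) = ((sqrt(-205) + 6429) + 6175)*(34016 + (-2876 - 4965)) = ((I*sqrt(205) + 6429) + 6175)*(34016 - 7841) = ((6429 + I*sqrt(205)) + 6175)*26175 = (12604 + I*sqrt(205))*26175 = 329909700 + 26175*I*sqrt(205)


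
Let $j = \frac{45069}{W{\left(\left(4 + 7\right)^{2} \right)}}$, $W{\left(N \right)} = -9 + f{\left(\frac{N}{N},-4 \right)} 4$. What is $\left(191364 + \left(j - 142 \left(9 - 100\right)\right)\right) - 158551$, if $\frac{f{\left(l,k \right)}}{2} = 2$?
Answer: $\frac{365214}{7} \approx 52173.0$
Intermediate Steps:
$f{\left(l,k \right)} = 4$ ($f{\left(l,k \right)} = 2 \cdot 2 = 4$)
$W{\left(N \right)} = 7$ ($W{\left(N \right)} = -9 + 4 \cdot 4 = -9 + 16 = 7$)
$j = \frac{45069}{7} \approx 6438.4$
$\left(191364 + \left(j - 142 \left(9 - 100\right)\right)\right) - 158551 = \left(191364 - \left(- \frac{45069}{7} + 142 \left(9 - 100\right)\right)\right) - 158551 = \left(191364 + \left(\frac{45069}{7} - -12922\right)\right) - 158551 = \left(191364 + \left(\frac{45069}{7} + 12922\right)\right) - 158551 = \left(191364 + \frac{135523}{7}\right) - 158551 = \frac{1475071}{7} - 158551 = \frac{365214}{7}$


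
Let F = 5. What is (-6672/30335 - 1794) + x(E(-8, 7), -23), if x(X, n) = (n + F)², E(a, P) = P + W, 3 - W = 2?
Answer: -44599122/30335 ≈ -1470.2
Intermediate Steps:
W = 1 (W = 3 - 1*2 = 3 - 2 = 1)
E(a, P) = 1 + P (E(a, P) = P + 1 = 1 + P)
x(X, n) = (5 + n)² (x(X, n) = (n + 5)² = (5 + n)²)
(-6672/30335 - 1794) + x(E(-8, 7), -23) = (-6672/30335 - 1794) + (5 - 23)² = (-6672*1/30335 - 1794) + (-18)² = (-6672/30335 - 1794) + 324 = -54427662/30335 + 324 = -44599122/30335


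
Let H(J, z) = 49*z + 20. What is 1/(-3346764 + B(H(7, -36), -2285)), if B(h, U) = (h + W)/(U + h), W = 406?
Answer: -1343/4494703606 ≈ -2.9880e-7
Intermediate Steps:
H(J, z) = 20 + 49*z
B(h, U) = (406 + h)/(U + h) (B(h, U) = (h + 406)/(U + h) = (406 + h)/(U + h))
1/(-3346764 + B(H(7, -36), -2285)) = 1/(-3346764 + (406 + (20 + 49*(-36)))/(-2285 + (20 + 49*(-36)))) = 1/(-3346764 + (406 + (20 - 1764))/(-2285 + (20 - 1764))) = 1/(-3346764 + (406 - 1744)/(-2285 - 1744)) = 1/(-3346764 - 1338/(-4029)) = 1/(-3346764 - 1/4029*(-1338)) = 1/(-3346764 + 446/1343) = 1/(-4494703606/1343) = -1343/4494703606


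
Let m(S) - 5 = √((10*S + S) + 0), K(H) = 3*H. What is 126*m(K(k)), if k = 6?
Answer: 630 + 378*√22 ≈ 2403.0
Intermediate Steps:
m(S) = 5 + √11*√S (m(S) = 5 + √((10*S + S) + 0) = 5 + √(11*S + 0) = 5 + √(11*S) = 5 + √11*√S)
126*m(K(k)) = 126*(5 + √11*√(3*6)) = 126*(5 + √11*√18) = 126*(5 + √11*(3*√2)) = 126*(5 + 3*√22) = 630 + 378*√22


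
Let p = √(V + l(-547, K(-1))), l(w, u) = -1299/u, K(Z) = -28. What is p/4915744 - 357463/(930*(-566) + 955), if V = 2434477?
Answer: 357463/525425 + 83*√69265/68820416 ≈ 0.68065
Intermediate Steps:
p = 83*√69265/14 (p = √(2434477 - 1299/(-28)) = √(2434477 - 1299*(-1/28)) = √(2434477 + 1299/28) = √(68166655/28) = 83*√69265/14 ≈ 1560.3)
p/4915744 - 357463/(930*(-566) + 955) = (83*√69265/14)/4915744 - 357463/(930*(-566) + 955) = (83*√69265/14)*(1/4915744) - 357463/(-526380 + 955) = 83*√69265/68820416 - 357463/(-525425) = 83*√69265/68820416 - 357463*(-1/525425) = 83*√69265/68820416 + 357463/525425 = 357463/525425 + 83*√69265/68820416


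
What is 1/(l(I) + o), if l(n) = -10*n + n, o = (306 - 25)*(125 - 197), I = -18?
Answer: -1/20070 ≈ -4.9826e-5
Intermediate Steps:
o = -20232 (o = 281*(-72) = -20232)
l(n) = -9*n
1/(l(I) + o) = 1/(-9*(-18) - 20232) = 1/(162 - 20232) = 1/(-20070) = -1/20070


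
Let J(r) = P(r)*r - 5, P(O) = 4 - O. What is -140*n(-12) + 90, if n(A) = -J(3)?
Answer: -190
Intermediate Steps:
J(r) = -5 + r*(4 - r) (J(r) = (4 - r)*r - 5 = r*(4 - r) - 5 = -5 + r*(4 - r))
n(A) = 2 (n(A) = -(-5 - 1*3*(-4 + 3)) = -(-5 - 1*3*(-1)) = -(-5 + 3) = -1*(-2) = 2)
-140*n(-12) + 90 = -140*2 + 90 = -280 + 90 = -190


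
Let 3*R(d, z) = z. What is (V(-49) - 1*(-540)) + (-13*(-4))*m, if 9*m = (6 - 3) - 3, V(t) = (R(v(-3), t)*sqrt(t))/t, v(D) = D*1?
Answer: 540 + 7*I/3 ≈ 540.0 + 2.3333*I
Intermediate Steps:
v(D) = D
R(d, z) = z/3
V(t) = sqrt(t)/3 (V(t) = ((t/3)*sqrt(t))/t = (t**(3/2)/3)/t = sqrt(t)/3)
m = 0 (m = ((6 - 3) - 3)/9 = (3 - 3)/9 = (1/9)*0 = 0)
(V(-49) - 1*(-540)) + (-13*(-4))*m = (sqrt(-49)/3 - 1*(-540)) - 13*(-4)*0 = ((7*I)/3 + 540) + 52*0 = (7*I/3 + 540) + 0 = (540 + 7*I/3) + 0 = 540 + 7*I/3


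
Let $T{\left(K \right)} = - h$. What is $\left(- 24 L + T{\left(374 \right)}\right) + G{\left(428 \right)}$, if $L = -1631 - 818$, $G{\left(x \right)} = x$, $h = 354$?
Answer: $58850$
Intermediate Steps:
$T{\left(K \right)} = -354$ ($T{\left(K \right)} = \left(-1\right) 354 = -354$)
$L = -2449$ ($L = -1631 - 818 = -2449$)
$\left(- 24 L + T{\left(374 \right)}\right) + G{\left(428 \right)} = \left(\left(-24\right) \left(-2449\right) - 354\right) + 428 = \left(58776 - 354\right) + 428 = 58422 + 428 = 58850$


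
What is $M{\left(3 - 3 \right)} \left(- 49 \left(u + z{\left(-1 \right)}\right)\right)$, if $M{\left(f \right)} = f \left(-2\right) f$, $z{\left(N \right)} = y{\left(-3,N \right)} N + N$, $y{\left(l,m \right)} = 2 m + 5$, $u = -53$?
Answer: $0$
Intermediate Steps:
$y{\left(l,m \right)} = 5 + 2 m$
$z{\left(N \right)} = N + N \left(5 + 2 N\right)$ ($z{\left(N \right)} = \left(5 + 2 N\right) N + N = N \left(5 + 2 N\right) + N = N + N \left(5 + 2 N\right)$)
$M{\left(f \right)} = - 2 f^{2}$ ($M{\left(f \right)} = - 2 f f = - 2 f^{2}$)
$M{\left(3 - 3 \right)} \left(- 49 \left(u + z{\left(-1 \right)}\right)\right) = - 2 \left(3 - 3\right)^{2} \left(- 49 \left(-53 + 2 \left(-1\right) \left(3 - 1\right)\right)\right) = - 2 \left(3 - 3\right)^{2} \left(- 49 \left(-53 + 2 \left(-1\right) 2\right)\right) = - 2 \cdot 0^{2} \left(- 49 \left(-53 - 4\right)\right) = \left(-2\right) 0 \left(\left(-49\right) \left(-57\right)\right) = 0 \cdot 2793 = 0$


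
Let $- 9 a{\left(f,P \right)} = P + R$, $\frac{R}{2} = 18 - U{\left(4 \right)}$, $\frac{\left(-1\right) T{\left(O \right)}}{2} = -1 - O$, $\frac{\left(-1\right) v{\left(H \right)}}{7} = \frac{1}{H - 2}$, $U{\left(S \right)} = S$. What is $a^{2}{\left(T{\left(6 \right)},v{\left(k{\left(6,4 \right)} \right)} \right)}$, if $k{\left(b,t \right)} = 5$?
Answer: $\frac{5929}{729} \approx 8.1331$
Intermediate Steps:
$v{\left(H \right)} = - \frac{7}{-2 + H}$ ($v{\left(H \right)} = - \frac{7}{H - 2} = - \frac{7}{-2 + H}$)
$T{\left(O \right)} = 2 + 2 O$ ($T{\left(O \right)} = - 2 \left(-1 - O\right) = 2 + 2 O$)
$R = 28$ ($R = 2 \left(18 - 4\right) = 2 \cdot 14 = 28$)
$a{\left(f,P \right)} = - \frac{28}{9} - \frac{P}{9}$ ($a{\left(f,P \right)} = - \frac{P + 28}{9} = - \frac{28 + P}{9} = - \frac{28}{9} - \frac{P}{9}$)
$a^{2}{\left(T{\left(6 \right)},v{\left(k{\left(6,4 \right)} \right)} \right)} = \left(- \frac{28}{9} - \frac{\left(-7\right) \frac{1}{-2 + 5}}{9}\right)^{2} = \left(- \frac{28}{9} - \frac{\left(-7\right) \frac{1}{3}}{9}\right)^{2} = \left(- \frac{28}{9} - - \frac{7}{27}\right)^{2} = \left(- \frac{28}{9} + \frac{7}{27}\right)^{2} = \left(- \frac{77}{27}\right)^{2} = \frac{5929}{729}$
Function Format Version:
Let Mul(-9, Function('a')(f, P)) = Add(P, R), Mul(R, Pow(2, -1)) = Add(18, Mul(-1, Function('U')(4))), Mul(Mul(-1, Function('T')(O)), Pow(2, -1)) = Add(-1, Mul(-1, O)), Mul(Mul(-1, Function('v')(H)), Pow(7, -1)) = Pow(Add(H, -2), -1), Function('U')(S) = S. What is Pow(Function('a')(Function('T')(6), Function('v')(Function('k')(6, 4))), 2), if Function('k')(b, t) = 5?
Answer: Rational(5929, 729) ≈ 8.1331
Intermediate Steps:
Function('v')(H) = Mul(-7, Pow(Add(-2, H), -1)) (Function('v')(H) = Mul(-7, Pow(Add(H, -2), -1)) = Mul(-7, Pow(Add(-2, H), -1)))
Function('T')(O) = Add(2, Mul(2, O)) (Function('T')(O) = Mul(-2, Add(-1, Mul(-1, O))) = Add(2, Mul(2, O)))
R = 28 (R = Mul(2, Add(18, Mul(-1, 4))) = Mul(2, Add(18, -4)) = Mul(2, 14) = 28)
Function('a')(f, P) = Add(Rational(-28, 9), Mul(Rational(-1, 9), P)) (Function('a')(f, P) = Mul(Rational(-1, 9), Add(P, 28)) = Mul(Rational(-1, 9), Add(28, P)) = Add(Rational(-28, 9), Mul(Rational(-1, 9), P)))
Pow(Function('a')(Function('T')(6), Function('v')(Function('k')(6, 4))), 2) = Pow(Add(Rational(-28, 9), Mul(Rational(-1, 9), Mul(-7, Pow(Add(-2, 5), -1)))), 2) = Pow(Add(Rational(-28, 9), Mul(Rational(-1, 9), Mul(-7, Pow(3, -1)))), 2) = Pow(Add(Rational(-28, 9), Mul(Rational(-1, 9), Mul(-7, Rational(1, 3)))), 2) = Pow(Add(Rational(-28, 9), Mul(Rational(-1, 9), Rational(-7, 3))), 2) = Pow(Add(Rational(-28, 9), Rational(7, 27)), 2) = Pow(Rational(-77, 27), 2) = Rational(5929, 729)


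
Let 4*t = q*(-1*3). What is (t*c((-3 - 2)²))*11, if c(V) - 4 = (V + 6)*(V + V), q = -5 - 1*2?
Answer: 179487/2 ≈ 89744.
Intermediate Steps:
q = -7 (q = -5 - 2 = -7)
t = 21/4 (t = (-(-7)*3)/4 = (-7*(-3))/4 = (¼)*21 = 21/4 ≈ 5.2500)
c(V) = 4 + 2*V*(6 + V) (c(V) = 4 + (V + 6)*(V + V) = 4 + (6 + V)*(2*V) = 4 + 2*V*(6 + V))
(t*c((-3 - 2)²))*11 = (21*(4 + 2*((-3 - 2)²)² + 12*(-3 - 2)²)/4)*11 = (21*(4 + 2*((-5)²)² + 12*(-5)²)/4)*11 = (21*(4 + 2*25² + 12*25)/4)*11 = (21*(4 + 2*625 + 300)/4)*11 = (21*(4 + 1250 + 300)/4)*11 = ((21/4)*1554)*11 = (16317/2)*11 = 179487/2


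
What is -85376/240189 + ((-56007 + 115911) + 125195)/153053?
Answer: 1364856121/1598332479 ≈ 0.85392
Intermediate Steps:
-85376/240189 + ((-56007 + 115911) + 125195)/153053 = -85376*1/240189 + (59904 + 125195)*(1/153053) = -3712/10443 + 185099*(1/153053) = -3712/10443 + 185099/153053 = 1364856121/1598332479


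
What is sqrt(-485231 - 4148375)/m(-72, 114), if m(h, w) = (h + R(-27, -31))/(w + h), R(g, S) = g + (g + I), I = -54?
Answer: -7*I*sqrt(4633606)/30 ≈ -502.27*I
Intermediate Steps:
R(g, S) = -54 + 2*g (R(g, S) = g + (g - 54) = g + (-54 + g) = -54 + 2*g)
m(h, w) = (-108 + h)/(h + w) (m(h, w) = (h + (-54 + 2*(-27)))/(w + h) = (h + (-54 - 54))/(h + w) = (h - 108)/(h + w) = (-108 + h)/(h + w))
sqrt(-485231 - 4148375)/m(-72, 114) = sqrt(-485231 - 4148375)/(((-108 - 72)/(-72 + 114))) = sqrt(-4633606)/((-180/42)) = (I*sqrt(4633606))/(((1/42)*(-180))) = (I*sqrt(4633606))/(-30/7) = (I*sqrt(4633606))*(-7/30) = -7*I*sqrt(4633606)/30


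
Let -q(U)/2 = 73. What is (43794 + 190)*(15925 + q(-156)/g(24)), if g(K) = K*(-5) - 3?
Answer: 86161181264/123 ≈ 7.0050e+8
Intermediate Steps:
g(K) = -3 - 5*K (g(K) = -5*K - 3 = -3 - 5*K)
q(U) = -146 (q(U) = -2*73 = -146)
(43794 + 190)*(15925 + q(-156)/g(24)) = (43794 + 190)*(15925 - 146/(-3 - 5*24)) = 43984*(15925 - 146/(-3 - 120)) = 43984*(15925 - 146/(-123)) = 43984*(15925 - 146*(-1/123)) = 43984*(15925 + 146/123) = 43984*(1958921/123) = 86161181264/123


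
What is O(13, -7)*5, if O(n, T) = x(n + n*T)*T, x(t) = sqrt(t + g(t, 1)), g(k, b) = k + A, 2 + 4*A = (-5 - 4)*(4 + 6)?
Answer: -35*I*sqrt(179) ≈ -468.27*I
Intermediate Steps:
A = -23 (A = -1/2 + ((-5 - 4)*(4 + 6))/4 = -1/2 + (-9*10)/4 = -1/2 + (1/4)*(-90) = -1/2 - 45/2 = -23)
g(k, b) = -23 + k (g(k, b) = k - 23 = -23 + k)
x(t) = sqrt(-23 + 2*t) (x(t) = sqrt(t + (-23 + t)) = sqrt(-23 + 2*t))
O(n, T) = T*sqrt(-23 + 2*n + 2*T*n) (O(n, T) = sqrt(-23 + 2*(n + n*T))*T = sqrt(-23 + 2*(n + T*n))*T = sqrt(-23 + (2*n + 2*T*n))*T = sqrt(-23 + 2*n + 2*T*n)*T = T*sqrt(-23 + 2*n + 2*T*n))
O(13, -7)*5 = -7*sqrt(-23 + 2*13*(1 - 7))*5 = -7*sqrt(-23 + 2*13*(-6))*5 = -7*sqrt(-23 - 156)*5 = -7*I*sqrt(179)*5 = -35*I*sqrt(179)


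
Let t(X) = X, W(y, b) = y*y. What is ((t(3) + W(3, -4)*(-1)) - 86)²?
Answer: 8464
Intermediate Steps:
W(y, b) = y²
((t(3) + W(3, -4)*(-1)) - 86)² = ((3 + 3²*(-1)) - 86)² = ((3 + 9*(-1)) - 86)² = ((3 - 9) - 86)² = (-6 - 86)² = (-92)² = 8464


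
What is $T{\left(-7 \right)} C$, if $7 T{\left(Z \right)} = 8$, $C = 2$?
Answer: $\frac{16}{7} \approx 2.2857$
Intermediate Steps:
$T{\left(Z \right)} = \frac{8}{7}$ ($T{\left(Z \right)} = \frac{1}{7} \cdot 8 = \frac{8}{7}$)
$T{\left(-7 \right)} C = \frac{8}{7} \cdot 2 = \frac{16}{7}$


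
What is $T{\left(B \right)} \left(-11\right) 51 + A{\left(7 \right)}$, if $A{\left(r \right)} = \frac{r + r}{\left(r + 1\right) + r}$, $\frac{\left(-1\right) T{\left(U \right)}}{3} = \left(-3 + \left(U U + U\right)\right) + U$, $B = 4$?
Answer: $\frac{530159}{15} \approx 35344.0$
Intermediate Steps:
$T{\left(U \right)} = 9 - 6 U - 3 U^{2}$ ($T{\left(U \right)} = - 3 \left(\left(-3 + \left(U U + U\right)\right) + U\right) = - 3 \left(\left(-3 + \left(U^{2} + U\right)\right) + U\right) = - 3 \left(\left(-3 + \left(U + U^{2}\right)\right) + U\right) = - 3 \left(\left(-3 + U + U^{2}\right) + U\right) = - 3 \left(-3 + U^{2} + 2 U\right) = 9 - 6 U - 3 U^{2}$)
$A{\left(r \right)} = \frac{2 r}{1 + 2 r}$ ($A{\left(r \right)} = \frac{2 r}{\left(1 + r\right) + r} = \frac{2 r}{1 + 2 r}$)
$T{\left(B \right)} \left(-11\right) 51 + A{\left(7 \right)} = \left(9 - 24 - 3 \cdot 4^{2}\right) \left(-11\right) 51 + 2 \cdot 7 \frac{1}{1 + 2 \cdot 7} = \left(9 - 24 - 48\right) \left(-11\right) 51 + 2 \cdot 7 \frac{1}{1 + 14} = \left(9 - 24 - 48\right) \left(-11\right) 51 + 2 \cdot 7 \cdot \frac{1}{15} = \left(-63\right) \left(-11\right) 51 + 2 \cdot 7 \cdot \frac{1}{15} = 693 \cdot 51 + \frac{14}{15} = 35343 + \frac{14}{15} = \frac{530159}{15}$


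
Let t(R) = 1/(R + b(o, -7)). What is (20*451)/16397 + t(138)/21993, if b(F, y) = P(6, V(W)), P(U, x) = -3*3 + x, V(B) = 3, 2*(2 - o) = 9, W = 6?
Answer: 26185761917/47601737172 ≈ 0.55010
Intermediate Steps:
o = -5/2 (o = 2 - ½*9 = 2 - 9/2 = -5/2 ≈ -2.5000)
P(U, x) = -9 + x
b(F, y) = -6 (b(F, y) = -9 + 3 = -6)
t(R) = 1/(-6 + R) (t(R) = 1/(R - 6) = 1/(-6 + R))
(20*451)/16397 + t(138)/21993 = (20*451)/16397 + 1/((-6 + 138)*21993) = 9020*(1/16397) + (1/21993)/132 = 9020/16397 + (1/132)*(1/21993) = 9020/16397 + 1/2903076 = 26185761917/47601737172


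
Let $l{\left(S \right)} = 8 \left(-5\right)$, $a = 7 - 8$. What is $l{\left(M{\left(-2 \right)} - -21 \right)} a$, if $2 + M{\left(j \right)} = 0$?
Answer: $40$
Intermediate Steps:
$M{\left(j \right)} = -2$ ($M{\left(j \right)} = -2 + 0 = -2$)
$a = -1$
$l{\left(S \right)} = -40$
$l{\left(M{\left(-2 \right)} - -21 \right)} a = \left(-40\right) \left(-1\right) = 40$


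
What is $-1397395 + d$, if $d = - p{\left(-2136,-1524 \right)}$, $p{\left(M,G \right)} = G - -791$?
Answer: $-1396662$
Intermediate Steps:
$p{\left(M,G \right)} = 791 + G$ ($p{\left(M,G \right)} = G + 791 = 791 + G$)
$d = 733$ ($d = - (791 - 1524) = \left(-1\right) \left(-733\right) = 733$)
$-1397395 + d = -1397395 + 733 = -1396662$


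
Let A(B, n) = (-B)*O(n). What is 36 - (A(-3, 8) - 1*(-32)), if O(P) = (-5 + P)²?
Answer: -23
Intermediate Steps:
A(B, n) = -B*(-5 + n)² (A(B, n) = (-B)*(-5 + n)² = -B*(-5 + n)²)
36 - (A(-3, 8) - 1*(-32)) = 36 - (-1*(-3)*(-5 + 8)² - 1*(-32)) = 36 - (-1*(-3)*3² + 32) = 36 - (-1*(-3)*9 + 32) = 36 - (27 + 32) = 36 - 1*59 = 36 - 59 = -23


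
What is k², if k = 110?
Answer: 12100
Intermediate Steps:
k² = 110² = 12100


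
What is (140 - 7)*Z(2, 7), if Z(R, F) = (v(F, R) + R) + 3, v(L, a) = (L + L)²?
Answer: 26733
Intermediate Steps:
v(L, a) = 4*L² (v(L, a) = (2*L)² = 4*L²)
Z(R, F) = 3 + R + 4*F² (Z(R, F) = (4*F² + R) + 3 = (R + 4*F²) + 3 = 3 + R + 4*F²)
(140 - 7)*Z(2, 7) = (140 - 7)*(3 + 2 + 4*7²) = 133*(3 + 2 + 4*49) = 133*(3 + 2 + 196) = 133*201 = 26733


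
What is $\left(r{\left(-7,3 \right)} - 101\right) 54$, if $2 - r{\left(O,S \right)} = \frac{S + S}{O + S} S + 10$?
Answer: $-5643$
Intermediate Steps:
$r{\left(O,S \right)} = -8 - \frac{2 S^{2}}{O + S}$ ($r{\left(O,S \right)} = 2 - \left(\frac{S + S}{O + S} S + 10\right) = 2 - \left(\frac{2 S}{O + S} S + 10\right) = 2 - \left(\frac{2 S^{2}}{O + S} + 10\right) = 2 - \left(10 + \frac{2 S^{2}}{O + S}\right) = -8 - \frac{2 S^{2}}{O + S}$)
$\left(r{\left(-7,3 \right)} - 101\right) 54 = \left(\frac{2 \left(- 3^{2} - -28 - 12\right)}{-7 + 3} - 101\right) 54 = \left(\frac{2 \left(\left(-1\right) 9 + 28 - 12\right)}{-4} - 101\right) 54 = \left(2 \left(- \frac{1}{4}\right) \left(-9 + 28 - 12\right) - 101\right) 54 = \left(2 \left(- \frac{1}{4}\right) 7 - 101\right) 54 = \left(- \frac{7}{2} - 101\right) 54 = \left(- \frac{209}{2}\right) 54 = -5643$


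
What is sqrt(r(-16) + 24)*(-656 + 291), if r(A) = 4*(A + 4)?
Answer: -730*I*sqrt(6) ≈ -1788.1*I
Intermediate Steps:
r(A) = 16 + 4*A (r(A) = 4*(4 + A) = 16 + 4*A)
sqrt(r(-16) + 24)*(-656 + 291) = sqrt((16 + 4*(-16)) + 24)*(-656 + 291) = sqrt((16 - 64) + 24)*(-365) = sqrt(-48 + 24)*(-365) = sqrt(-24)*(-365) = (2*I*sqrt(6))*(-365) = -730*I*sqrt(6)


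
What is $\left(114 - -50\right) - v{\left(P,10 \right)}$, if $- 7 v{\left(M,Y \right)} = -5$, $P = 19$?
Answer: $\frac{1143}{7} \approx 163.29$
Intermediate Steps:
$v{\left(M,Y \right)} = \frac{5}{7}$ ($v{\left(M,Y \right)} = \left(- \frac{1}{7}\right) \left(-5\right) = \frac{5}{7}$)
$\left(114 - -50\right) - v{\left(P,10 \right)} = \left(114 - -50\right) - \frac{5}{7} = \left(114 + 50\right) - \frac{5}{7} = 164 - \frac{5}{7} = \frac{1143}{7}$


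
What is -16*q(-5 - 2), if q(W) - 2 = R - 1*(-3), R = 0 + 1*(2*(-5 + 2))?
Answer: 16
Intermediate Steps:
R = -6 (R = 0 + 1*(2*(-3)) = 0 + 1*(-6) = 0 - 6 = -6)
q(W) = -1 (q(W) = 2 + (-6 - 1*(-3)) = 2 + (-6 + 3) = 2 - 3 = -1)
-16*q(-5 - 2) = -16*(-1) = 16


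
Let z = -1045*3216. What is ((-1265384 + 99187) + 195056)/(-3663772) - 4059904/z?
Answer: 1133643473713/769556989740 ≈ 1.4731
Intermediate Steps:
z = -3360720
((-1265384 + 99187) + 195056)/(-3663772) - 4059904/z = ((-1265384 + 99187) + 195056)/(-3663772) - 4059904/(-3360720) = (-1166197 + 195056)*(-1/3663772) - 4059904*(-1/3360720) = -971141*(-1/3663772) + 253744/210045 = 971141/3663772 + 253744/210045 = 1133643473713/769556989740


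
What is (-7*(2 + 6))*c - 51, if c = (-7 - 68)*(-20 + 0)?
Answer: -84051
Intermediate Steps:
c = 1500 (c = -75*(-20) = 1500)
(-7*(2 + 6))*c - 51 = -7*(2 + 6)*1500 - 51 = -7*8*1500 - 51 = -56*1500 - 51 = -84000 - 51 = -84051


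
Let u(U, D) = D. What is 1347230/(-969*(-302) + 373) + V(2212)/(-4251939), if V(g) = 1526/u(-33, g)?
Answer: 11456679153659/2491729796658 ≈ 4.5979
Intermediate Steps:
V(g) = 1526/g
1347230/(-969*(-302) + 373) + V(2212)/(-4251939) = 1347230/(-969*(-302) + 373) + (1526/2212)/(-4251939) = 1347230/(292638 + 373) + (1526*(1/2212))*(-1/4251939) = 1347230/293011 + (109/158)*(-1/4251939) = 1347230*(1/293011) - 109/671806362 = 1347230/293011 - 109/671806362 = 11456679153659/2491729796658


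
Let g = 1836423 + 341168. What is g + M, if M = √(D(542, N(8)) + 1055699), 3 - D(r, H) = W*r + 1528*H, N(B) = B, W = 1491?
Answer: 2177591 + 2*√58839 ≈ 2.1781e+6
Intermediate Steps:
D(r, H) = 3 - 1528*H - 1491*r (D(r, H) = 3 - (1491*r + 1528*H) = 3 + (-1528*H - 1491*r) = 3 - 1528*H - 1491*r)
g = 2177591
M = 2*√58839 (M = √((3 - 1528*8 - 1491*542) + 1055699) = √((3 - 12224 - 808122) + 1055699) = √(-820343 + 1055699) = √235356 = 2*√58839 ≈ 485.14)
g + M = 2177591 + 2*√58839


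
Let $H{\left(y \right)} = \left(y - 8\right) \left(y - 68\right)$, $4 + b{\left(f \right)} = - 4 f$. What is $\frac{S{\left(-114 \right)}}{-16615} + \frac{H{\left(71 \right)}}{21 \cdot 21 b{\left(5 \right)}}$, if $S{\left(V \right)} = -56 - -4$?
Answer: $- \frac{13703}{930440} \approx -0.014727$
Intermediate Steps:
$b{\left(f \right)} = -4 - 4 f$
$S{\left(V \right)} = -52$ ($S{\left(V \right)} = -56 + 4 = -52$)
$H{\left(y \right)} = \left(-68 + y\right) \left(-8 + y\right)$ ($H{\left(y \right)} = \left(-8 + y\right) \left(-68 + y\right) = \left(-68 + y\right) \left(-8 + y\right)$)
$\frac{S{\left(-114 \right)}}{-16615} + \frac{H{\left(71 \right)}}{21 \cdot 21 b{\left(5 \right)}} = - \frac{52}{-16615} + \frac{544 + 71^{2} - 5396}{21 \cdot 21 \left(-4 - 20\right)} = \left(-52\right) \left(- \frac{1}{16615}\right) + \frac{544 + 5041 - 5396}{441 \left(-4 - 20\right)} = \frac{52}{16615} + \frac{189}{441 \left(-24\right)} = \frac{52}{16615} + \frac{189}{-10584} = \frac{52}{16615} + 189 \left(- \frac{1}{10584}\right) = \frac{52}{16615} - \frac{1}{56} = - \frac{13703}{930440}$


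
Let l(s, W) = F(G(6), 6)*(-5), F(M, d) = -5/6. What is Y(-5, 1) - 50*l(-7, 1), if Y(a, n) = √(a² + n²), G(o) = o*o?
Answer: -625/3 + √26 ≈ -203.23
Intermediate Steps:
G(o) = o²
F(M, d) = -⅚ (F(M, d) = -5*⅙ = -⅚)
l(s, W) = 25/6 (l(s, W) = -⅚*(-5) = 25/6)
Y(-5, 1) - 50*l(-7, 1) = √((-5)² + 1²) - 50*25/6 = √(25 + 1) - 625/3 = √26 - 625/3 = -625/3 + √26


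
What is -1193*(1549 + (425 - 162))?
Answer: -2161716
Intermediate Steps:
-1193*(1549 + (425 - 162)) = -1193*(1549 + 263) = -1193*1812 = -2161716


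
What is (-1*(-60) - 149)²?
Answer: 7921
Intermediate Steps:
(-1*(-60) - 149)² = (60 - 149)² = (-89)² = 7921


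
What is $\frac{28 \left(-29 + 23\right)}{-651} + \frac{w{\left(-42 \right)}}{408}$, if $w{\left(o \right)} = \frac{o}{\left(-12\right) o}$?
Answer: $\frac{39137}{151776} \approx 0.25786$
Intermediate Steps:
$w{\left(o \right)} = - \frac{1}{12}$ ($w{\left(o \right)} = o \left(- \frac{1}{12 o}\right) = - \frac{1}{12}$)
$\frac{28 \left(-29 + 23\right)}{-651} + \frac{w{\left(-42 \right)}}{408} = \frac{28 \left(-29 + 23\right)}{-651} - \frac{1}{12 \cdot 408} = 28 \left(-6\right) \left(- \frac{1}{651}\right) - \frac{1}{4896} = \left(-168\right) \left(- \frac{1}{651}\right) - \frac{1}{4896} = \frac{8}{31} - \frac{1}{4896} = \frac{39137}{151776}$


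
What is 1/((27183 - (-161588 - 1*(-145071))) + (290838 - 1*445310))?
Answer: -1/110772 ≈ -9.0276e-6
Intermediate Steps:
1/((27183 - (-161588 - 1*(-145071))) + (290838 - 1*445310)) = 1/((27183 - (-161588 + 145071)) + (290838 - 445310)) = 1/((27183 - 1*(-16517)) - 154472) = 1/((27183 + 16517) - 154472) = 1/(43700 - 154472) = 1/(-110772) = -1/110772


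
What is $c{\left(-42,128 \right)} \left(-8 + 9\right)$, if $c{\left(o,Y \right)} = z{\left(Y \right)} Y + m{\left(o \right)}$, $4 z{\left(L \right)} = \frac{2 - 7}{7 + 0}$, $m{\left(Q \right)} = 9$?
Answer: $- \frac{97}{7} \approx -13.857$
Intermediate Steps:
$z{\left(L \right)} = - \frac{5}{28}$ ($z{\left(L \right)} = \frac{\left(2 - 7\right) \frac{1}{7 + 0}}{4} = \frac{\left(-5\right) \frac{1}{7}}{4} = \frac{1}{4} \left(- \frac{5}{7}\right) = - \frac{5}{28}$)
$c{\left(o,Y \right)} = 9 - \frac{5 Y}{28}$ ($c{\left(o,Y \right)} = - \frac{5 Y}{28} + 9 = 9 - \frac{5 Y}{28}$)
$c{\left(-42,128 \right)} \left(-8 + 9\right) = \left(9 - \frac{160}{7}\right) \left(-8 + 9\right) = \left(9 - \frac{160}{7}\right) 1 = \left(- \frac{97}{7}\right) 1 = - \frac{97}{7}$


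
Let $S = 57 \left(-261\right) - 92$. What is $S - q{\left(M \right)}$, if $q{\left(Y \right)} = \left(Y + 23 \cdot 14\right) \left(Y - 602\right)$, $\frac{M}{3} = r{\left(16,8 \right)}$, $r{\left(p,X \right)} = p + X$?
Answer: $193851$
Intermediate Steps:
$r{\left(p,X \right)} = X + p$
$M = 72$ ($M = 3 \left(8 + 16\right) = 3 \cdot 24 = 72$)
$q{\left(Y \right)} = \left(-602 + Y\right) \left(322 + Y\right)$ ($q{\left(Y \right)} = \left(Y + 322\right) \left(-602 + Y\right) = \left(322 + Y\right) \left(-602 + Y\right) = \left(-602 + Y\right) \left(322 + Y\right)$)
$S = -14969$ ($S = -14877 - 92 = -14969$)
$S - q{\left(M \right)} = -14969 - \left(-193844 + 72^{2} - 20160\right) = -14969 - \left(-193844 + 5184 - 20160\right) = -14969 - -208820 = -14969 + 208820 = 193851$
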